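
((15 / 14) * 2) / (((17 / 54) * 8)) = 405 / 476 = 0.85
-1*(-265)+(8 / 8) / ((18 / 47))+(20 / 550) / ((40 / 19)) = 2649521 / 9900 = 267.63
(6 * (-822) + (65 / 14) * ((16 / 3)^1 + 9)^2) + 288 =-464959 / 126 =-3690.15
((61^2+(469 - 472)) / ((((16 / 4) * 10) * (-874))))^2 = 3455881 / 305550400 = 0.01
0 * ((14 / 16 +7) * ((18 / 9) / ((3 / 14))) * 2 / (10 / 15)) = 0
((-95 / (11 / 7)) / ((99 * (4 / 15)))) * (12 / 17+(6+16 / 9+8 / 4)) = -1333325 / 55539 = -24.01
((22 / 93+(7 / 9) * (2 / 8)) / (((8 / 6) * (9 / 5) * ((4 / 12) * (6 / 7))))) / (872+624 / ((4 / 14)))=16835 / 81851904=0.00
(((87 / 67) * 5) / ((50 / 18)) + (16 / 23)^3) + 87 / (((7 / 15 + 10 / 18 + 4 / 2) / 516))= 2058865446389 / 138582130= 14856.64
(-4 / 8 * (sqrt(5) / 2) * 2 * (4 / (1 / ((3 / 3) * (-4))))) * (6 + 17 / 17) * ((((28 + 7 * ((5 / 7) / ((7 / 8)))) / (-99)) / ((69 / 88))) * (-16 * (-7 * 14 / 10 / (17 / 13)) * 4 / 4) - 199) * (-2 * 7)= 10390464112 * sqrt(5) / 52785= 440158.83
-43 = -43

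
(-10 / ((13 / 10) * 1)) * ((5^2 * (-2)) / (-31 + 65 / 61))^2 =-232562500 / 10836397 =-21.46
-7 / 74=-0.09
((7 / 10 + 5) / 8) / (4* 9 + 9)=19 / 1200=0.02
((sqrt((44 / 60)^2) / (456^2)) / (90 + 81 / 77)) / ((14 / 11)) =1331 / 43735178880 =0.00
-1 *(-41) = 41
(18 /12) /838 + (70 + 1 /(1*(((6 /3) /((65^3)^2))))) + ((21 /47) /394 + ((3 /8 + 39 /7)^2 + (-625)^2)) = 458784572218069728089 /12166177856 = 37709836042.86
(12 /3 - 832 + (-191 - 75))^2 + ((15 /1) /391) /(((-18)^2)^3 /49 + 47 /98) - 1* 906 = 129832003728136 /108561541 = 1195930.00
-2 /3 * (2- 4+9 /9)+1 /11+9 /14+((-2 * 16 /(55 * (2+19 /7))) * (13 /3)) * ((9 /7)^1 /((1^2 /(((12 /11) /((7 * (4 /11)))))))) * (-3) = 2.28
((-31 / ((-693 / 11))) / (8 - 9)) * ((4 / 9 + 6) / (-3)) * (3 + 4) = 1798 / 243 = 7.40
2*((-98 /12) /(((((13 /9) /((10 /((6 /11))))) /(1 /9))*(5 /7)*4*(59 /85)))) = -320705 /27612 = -11.61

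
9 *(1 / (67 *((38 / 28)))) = 126 / 1273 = 0.10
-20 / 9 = -2.22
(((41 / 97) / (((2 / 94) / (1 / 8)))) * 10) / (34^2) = 9635 / 448528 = 0.02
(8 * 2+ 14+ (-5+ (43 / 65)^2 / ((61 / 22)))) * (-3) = -19451409 / 257725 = -75.47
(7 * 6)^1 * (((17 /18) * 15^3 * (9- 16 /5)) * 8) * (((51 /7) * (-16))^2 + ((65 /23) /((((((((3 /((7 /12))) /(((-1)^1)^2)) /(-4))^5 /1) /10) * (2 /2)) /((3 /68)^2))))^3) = 20501018357698773742391717044039225 /242869921684841782675008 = 84411516319.02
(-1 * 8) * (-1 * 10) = 80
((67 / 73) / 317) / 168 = 67 / 3887688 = 0.00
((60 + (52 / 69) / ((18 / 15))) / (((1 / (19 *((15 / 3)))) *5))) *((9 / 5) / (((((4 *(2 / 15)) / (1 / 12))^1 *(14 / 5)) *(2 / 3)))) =1788375 / 10304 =173.56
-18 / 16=-9 / 8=-1.12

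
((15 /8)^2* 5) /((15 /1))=75 /64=1.17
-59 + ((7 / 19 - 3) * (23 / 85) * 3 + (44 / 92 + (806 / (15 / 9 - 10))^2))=43153670096 / 4643125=9294.10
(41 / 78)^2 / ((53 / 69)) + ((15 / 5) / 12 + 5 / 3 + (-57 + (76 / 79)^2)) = -6014699615 / 111801274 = -53.80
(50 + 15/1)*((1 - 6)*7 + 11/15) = -6682/3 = -2227.33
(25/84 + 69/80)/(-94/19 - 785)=-37031/25215120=-0.00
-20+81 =61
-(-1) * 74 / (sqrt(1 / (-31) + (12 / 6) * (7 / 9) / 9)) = 666 * sqrt(10943) / 353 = 197.36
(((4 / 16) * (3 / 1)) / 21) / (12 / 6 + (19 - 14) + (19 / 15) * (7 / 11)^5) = 2415765 / 482431264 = 0.01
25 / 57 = 0.44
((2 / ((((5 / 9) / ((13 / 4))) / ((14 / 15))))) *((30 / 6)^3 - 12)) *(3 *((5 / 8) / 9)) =10283 / 40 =257.08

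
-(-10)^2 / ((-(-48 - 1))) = -2.04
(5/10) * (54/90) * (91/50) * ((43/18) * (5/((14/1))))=559/1200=0.47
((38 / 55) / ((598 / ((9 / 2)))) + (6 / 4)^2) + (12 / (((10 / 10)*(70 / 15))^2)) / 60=1824651 / 805805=2.26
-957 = -957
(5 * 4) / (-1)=-20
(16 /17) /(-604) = -4 /2567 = -0.00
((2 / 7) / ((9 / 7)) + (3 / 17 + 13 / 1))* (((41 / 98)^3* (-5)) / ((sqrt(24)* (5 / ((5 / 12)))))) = -353220125* sqrt(6) / 10368171072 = -0.08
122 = 122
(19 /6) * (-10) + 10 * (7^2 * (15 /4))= 10835 /6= 1805.83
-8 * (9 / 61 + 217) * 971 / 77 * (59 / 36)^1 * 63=-1517700188 / 671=-2261848.27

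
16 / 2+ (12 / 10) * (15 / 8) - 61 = -203 / 4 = -50.75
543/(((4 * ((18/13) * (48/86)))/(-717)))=-24181781/192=-125946.78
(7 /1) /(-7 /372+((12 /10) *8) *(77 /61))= 113460 /196111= 0.58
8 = 8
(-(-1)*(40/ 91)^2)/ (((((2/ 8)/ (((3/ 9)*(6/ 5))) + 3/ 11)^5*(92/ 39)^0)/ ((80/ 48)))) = 42218553344000/ 76443312120357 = 0.55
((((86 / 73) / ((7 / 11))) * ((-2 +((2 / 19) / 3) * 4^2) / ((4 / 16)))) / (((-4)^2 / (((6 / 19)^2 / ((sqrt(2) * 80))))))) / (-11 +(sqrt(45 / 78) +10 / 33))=63356931 * sqrt(195) / 225963991931020 +8810453223 * sqrt(2) / 225963991931020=0.00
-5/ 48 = -0.10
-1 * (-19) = 19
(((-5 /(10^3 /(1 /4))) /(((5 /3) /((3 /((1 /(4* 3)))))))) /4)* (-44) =297 /1000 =0.30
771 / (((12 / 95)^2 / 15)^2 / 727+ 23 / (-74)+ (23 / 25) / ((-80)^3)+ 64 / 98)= 2825268426454208000000 / 1254142951298437309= 2252.75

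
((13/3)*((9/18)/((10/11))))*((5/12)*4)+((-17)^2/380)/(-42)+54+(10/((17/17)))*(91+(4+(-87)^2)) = 3672298043/47880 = 76697.95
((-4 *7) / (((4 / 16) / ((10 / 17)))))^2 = 1254400 / 289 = 4340.48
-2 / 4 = -1 / 2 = -0.50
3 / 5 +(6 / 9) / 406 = 1832 / 3045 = 0.60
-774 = -774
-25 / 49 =-0.51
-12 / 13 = -0.92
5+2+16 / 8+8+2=19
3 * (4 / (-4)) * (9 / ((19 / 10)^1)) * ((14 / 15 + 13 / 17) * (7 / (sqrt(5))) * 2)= -109116 * sqrt(5) / 1615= -151.08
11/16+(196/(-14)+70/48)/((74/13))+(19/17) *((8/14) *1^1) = -46343/52836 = -0.88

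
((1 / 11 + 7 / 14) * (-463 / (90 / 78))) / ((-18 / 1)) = 78247 / 5940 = 13.17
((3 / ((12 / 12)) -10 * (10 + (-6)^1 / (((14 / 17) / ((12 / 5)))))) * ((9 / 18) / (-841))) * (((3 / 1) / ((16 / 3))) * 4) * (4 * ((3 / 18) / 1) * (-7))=1635 / 3364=0.49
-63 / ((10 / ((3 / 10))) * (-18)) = 21 / 200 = 0.10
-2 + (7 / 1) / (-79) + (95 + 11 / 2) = 98.41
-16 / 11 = -1.45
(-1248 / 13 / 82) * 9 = -432 / 41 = -10.54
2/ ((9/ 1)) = 2/ 9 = 0.22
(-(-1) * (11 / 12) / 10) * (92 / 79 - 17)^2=5738337 / 249640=22.99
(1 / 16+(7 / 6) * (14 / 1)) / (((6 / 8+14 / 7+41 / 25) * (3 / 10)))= 98375 / 7902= 12.45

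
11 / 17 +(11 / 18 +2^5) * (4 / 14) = 10672 / 1071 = 9.96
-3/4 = -0.75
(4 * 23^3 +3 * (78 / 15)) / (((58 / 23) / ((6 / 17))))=16795842 / 2465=6813.73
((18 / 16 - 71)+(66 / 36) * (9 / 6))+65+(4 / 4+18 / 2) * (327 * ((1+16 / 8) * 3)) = 235423 / 8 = 29427.88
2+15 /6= 4.50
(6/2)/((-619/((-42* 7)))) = 882/619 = 1.42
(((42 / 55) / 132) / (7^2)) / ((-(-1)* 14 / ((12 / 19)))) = 3 / 563255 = 0.00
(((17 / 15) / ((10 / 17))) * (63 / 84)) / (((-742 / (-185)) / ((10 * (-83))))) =-887519 / 2968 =-299.03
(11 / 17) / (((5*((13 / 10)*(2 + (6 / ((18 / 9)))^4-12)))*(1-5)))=-11 / 31382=-0.00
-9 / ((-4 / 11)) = 99 / 4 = 24.75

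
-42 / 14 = -3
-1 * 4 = -4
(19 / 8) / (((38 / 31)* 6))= 31 / 96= 0.32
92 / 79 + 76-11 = 5227 / 79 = 66.16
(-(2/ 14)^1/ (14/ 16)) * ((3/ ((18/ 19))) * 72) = -1824/ 49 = -37.22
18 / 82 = 9 / 41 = 0.22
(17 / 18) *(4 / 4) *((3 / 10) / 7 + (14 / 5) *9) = 23.84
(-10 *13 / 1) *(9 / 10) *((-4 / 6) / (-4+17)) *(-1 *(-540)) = 3240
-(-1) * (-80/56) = -10/7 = -1.43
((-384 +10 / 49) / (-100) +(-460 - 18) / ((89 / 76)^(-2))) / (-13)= 2305492843 / 45991400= 50.13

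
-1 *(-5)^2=-25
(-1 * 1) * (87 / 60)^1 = -29 / 20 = -1.45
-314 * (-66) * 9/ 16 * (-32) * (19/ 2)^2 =-33666138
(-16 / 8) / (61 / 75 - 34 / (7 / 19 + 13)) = 1.16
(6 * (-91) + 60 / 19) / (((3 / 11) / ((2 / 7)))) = -75636 / 133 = -568.69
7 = 7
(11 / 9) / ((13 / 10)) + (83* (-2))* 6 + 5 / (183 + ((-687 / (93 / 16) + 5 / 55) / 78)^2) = -15260871590671402 / 15337053115137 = -995.03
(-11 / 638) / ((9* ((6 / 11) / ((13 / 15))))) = -0.00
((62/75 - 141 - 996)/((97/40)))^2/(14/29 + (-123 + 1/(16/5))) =-215630239437824/120041668575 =-1796.29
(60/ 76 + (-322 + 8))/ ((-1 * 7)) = 5951/ 133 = 44.74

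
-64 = -64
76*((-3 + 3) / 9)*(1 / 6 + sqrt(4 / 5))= 0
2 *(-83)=-166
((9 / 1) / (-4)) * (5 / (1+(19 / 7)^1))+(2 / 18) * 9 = -211 / 104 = -2.03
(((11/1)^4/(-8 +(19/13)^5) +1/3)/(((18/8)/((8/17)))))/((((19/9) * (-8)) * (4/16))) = 260924931104/478923405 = 544.82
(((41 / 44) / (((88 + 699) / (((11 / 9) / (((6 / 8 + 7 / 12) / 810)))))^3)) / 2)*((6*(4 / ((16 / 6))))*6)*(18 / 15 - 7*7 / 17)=-35.54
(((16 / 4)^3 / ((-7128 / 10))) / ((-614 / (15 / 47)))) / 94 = 100 / 201414411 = 0.00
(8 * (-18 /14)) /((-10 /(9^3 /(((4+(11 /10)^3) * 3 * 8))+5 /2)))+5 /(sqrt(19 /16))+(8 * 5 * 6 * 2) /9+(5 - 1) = 20 * sqrt(19) /19+2454166 /37317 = 70.35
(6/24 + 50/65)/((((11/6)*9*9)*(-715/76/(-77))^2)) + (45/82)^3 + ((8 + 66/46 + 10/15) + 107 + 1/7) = 170684794658204753/1448084643805800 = 117.87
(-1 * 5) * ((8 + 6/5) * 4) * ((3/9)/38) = -92/57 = -1.61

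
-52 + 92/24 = -289/6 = -48.17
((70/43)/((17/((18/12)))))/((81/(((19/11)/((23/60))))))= 13300/1664487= 0.01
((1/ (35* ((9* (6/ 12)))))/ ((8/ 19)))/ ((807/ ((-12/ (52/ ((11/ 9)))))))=-209/ 39655980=-0.00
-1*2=-2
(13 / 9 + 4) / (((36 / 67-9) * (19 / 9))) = -469 / 1539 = -0.30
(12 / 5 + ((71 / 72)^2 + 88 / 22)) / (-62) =-191093 / 1607040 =-0.12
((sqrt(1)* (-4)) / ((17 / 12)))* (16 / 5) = -768 / 85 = -9.04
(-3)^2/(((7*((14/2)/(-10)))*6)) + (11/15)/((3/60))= 2111/147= 14.36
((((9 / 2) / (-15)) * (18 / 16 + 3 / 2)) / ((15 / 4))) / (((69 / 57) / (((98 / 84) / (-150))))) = 931 / 690000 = 0.00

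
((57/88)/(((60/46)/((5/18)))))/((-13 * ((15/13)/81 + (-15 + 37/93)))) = 40641/55873312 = 0.00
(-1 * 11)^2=121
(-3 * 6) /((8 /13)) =-117 /4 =-29.25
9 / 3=3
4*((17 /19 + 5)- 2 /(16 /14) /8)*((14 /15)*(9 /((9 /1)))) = 24157 /1140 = 21.19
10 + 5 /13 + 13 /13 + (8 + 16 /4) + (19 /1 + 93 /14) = 8923 /182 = 49.03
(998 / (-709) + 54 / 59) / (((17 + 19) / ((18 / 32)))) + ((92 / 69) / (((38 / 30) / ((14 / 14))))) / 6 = 0.17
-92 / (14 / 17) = -782 / 7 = -111.71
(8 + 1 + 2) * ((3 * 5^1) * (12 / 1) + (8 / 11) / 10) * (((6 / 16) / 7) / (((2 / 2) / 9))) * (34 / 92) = 284121 / 805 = 352.95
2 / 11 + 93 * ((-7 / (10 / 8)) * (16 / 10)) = -229102 / 275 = -833.10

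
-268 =-268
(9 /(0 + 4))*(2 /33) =3 /22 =0.14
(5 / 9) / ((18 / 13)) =65 / 162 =0.40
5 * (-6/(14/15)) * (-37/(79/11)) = 165.60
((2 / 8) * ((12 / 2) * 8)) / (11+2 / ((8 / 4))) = 1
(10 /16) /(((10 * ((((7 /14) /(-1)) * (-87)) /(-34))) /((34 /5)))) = -289 /870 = -0.33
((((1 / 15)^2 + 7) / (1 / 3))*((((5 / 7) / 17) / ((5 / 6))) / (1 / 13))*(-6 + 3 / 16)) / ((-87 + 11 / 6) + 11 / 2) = 714519 / 711025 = 1.00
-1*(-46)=46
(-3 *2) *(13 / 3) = -26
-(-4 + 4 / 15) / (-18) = -28 / 135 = -0.21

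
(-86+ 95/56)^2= 22287841/3136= 7107.09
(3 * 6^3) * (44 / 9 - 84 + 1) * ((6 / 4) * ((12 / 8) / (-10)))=56943 / 5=11388.60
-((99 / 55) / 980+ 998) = -4890209 / 4900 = -998.00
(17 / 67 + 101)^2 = 46022656 / 4489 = 10252.32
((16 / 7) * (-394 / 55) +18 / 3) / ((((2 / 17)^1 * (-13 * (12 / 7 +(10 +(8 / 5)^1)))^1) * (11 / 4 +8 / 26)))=67898 / 407517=0.17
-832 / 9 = -92.44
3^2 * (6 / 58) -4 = -89 / 29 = -3.07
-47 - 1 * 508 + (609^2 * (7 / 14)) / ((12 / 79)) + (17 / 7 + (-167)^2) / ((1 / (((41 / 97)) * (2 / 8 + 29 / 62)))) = 206907157077 / 168392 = 1228723.20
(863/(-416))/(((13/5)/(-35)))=151025/5408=27.93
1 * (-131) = -131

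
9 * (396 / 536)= 891 / 134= 6.65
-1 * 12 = -12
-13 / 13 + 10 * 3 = 29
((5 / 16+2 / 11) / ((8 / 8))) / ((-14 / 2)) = -87 / 1232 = -0.07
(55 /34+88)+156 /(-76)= 56567 /646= 87.57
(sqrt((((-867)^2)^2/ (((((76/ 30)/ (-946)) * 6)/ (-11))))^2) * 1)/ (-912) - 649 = -424152260460.77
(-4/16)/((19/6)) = -3/38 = -0.08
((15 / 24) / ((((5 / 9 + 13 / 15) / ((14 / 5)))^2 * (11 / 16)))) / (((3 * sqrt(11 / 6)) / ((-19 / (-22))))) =125685 * sqrt(66) / 1362944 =0.75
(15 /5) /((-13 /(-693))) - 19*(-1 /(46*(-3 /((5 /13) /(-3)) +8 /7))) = 82158251 /513682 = 159.94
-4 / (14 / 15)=-30 / 7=-4.29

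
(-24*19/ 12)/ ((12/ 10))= -95/ 3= -31.67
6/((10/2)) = 6/5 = 1.20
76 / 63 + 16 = 17.21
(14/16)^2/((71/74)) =1813/2272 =0.80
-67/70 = -0.96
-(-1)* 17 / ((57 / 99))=561 / 19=29.53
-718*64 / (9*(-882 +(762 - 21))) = 45952 / 1269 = 36.21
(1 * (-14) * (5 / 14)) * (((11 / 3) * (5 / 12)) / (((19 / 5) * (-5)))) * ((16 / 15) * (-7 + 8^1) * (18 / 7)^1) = 440 / 399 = 1.10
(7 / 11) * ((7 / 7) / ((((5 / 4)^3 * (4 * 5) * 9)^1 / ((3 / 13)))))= 112 / 268125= 0.00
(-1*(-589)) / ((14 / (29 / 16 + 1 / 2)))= 21793 / 224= 97.29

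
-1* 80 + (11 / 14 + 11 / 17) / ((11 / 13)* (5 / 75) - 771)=-2862425855 / 35779492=-80.00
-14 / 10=-7 / 5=-1.40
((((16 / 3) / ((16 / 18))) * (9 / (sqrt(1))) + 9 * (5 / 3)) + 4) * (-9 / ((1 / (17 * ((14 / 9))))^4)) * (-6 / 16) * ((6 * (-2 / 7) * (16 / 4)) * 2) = -1652371215.01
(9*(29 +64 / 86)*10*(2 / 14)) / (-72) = -6395 / 1204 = -5.31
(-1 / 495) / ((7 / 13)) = -13 / 3465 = -0.00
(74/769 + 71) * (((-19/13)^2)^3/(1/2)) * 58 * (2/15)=596736352843816/55677241815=10717.78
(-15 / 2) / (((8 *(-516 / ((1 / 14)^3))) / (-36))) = -45 / 1887872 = -0.00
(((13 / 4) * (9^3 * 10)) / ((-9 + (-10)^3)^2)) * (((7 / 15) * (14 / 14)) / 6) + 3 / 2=6115857 / 4072324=1.50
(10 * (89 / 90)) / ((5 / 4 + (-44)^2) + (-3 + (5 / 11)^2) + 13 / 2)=43076 / 8454807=0.01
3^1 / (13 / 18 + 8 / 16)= 27 / 11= 2.45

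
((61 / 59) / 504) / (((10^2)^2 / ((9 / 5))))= 61 / 165200000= 0.00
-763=-763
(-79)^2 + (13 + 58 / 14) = 6258.14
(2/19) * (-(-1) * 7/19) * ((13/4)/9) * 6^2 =182/361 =0.50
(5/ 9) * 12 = 20/ 3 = 6.67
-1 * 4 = -4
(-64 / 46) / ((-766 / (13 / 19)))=208 / 167371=0.00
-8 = -8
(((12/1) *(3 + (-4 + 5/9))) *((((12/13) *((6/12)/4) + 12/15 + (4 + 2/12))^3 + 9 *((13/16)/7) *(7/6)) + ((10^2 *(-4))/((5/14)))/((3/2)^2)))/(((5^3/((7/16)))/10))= 606744510421/8897850000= 68.19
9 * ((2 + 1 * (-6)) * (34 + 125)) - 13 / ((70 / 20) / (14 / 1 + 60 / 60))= -40458 / 7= -5779.71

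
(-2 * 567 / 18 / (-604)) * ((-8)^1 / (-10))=63 / 755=0.08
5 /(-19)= -5 /19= -0.26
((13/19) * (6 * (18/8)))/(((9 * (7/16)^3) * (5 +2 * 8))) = 26624/45619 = 0.58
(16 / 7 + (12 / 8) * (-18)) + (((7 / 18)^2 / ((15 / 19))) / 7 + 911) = 30152371 / 34020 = 886.31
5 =5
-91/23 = -3.96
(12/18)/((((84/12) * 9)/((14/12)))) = 0.01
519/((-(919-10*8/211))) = -109509/193829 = -0.56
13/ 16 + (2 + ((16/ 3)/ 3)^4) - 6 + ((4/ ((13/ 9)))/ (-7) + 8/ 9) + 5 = 117447151/ 9552816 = 12.29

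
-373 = -373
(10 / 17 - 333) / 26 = -5651 / 442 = -12.79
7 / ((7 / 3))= 3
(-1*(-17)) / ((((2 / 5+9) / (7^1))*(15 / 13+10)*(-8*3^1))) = -1547 / 32712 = -0.05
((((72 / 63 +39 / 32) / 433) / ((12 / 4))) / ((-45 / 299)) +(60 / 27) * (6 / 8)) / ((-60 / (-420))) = 21665029 / 1870560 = 11.58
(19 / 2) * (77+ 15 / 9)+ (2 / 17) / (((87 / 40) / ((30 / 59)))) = 65215454 / 87261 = 747.36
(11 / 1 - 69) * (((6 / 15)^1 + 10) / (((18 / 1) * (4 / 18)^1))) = -754 / 5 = -150.80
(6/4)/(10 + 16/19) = 57/412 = 0.14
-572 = -572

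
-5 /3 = -1.67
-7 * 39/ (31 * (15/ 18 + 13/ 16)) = -13104/ 2449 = -5.35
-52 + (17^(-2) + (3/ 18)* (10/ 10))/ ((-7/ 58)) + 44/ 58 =-9266629/ 176001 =-52.65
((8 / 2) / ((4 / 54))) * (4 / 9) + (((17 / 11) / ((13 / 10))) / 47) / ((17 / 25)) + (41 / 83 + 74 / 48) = 26.07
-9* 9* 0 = 0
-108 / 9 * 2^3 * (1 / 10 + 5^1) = -2448 / 5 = -489.60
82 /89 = 0.92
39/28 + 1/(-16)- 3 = -187/112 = -1.67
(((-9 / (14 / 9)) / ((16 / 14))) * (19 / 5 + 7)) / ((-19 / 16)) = 4374 / 95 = 46.04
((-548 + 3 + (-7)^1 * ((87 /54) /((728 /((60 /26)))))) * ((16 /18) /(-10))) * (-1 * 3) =-442133 /3042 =-145.34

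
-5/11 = -0.45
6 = 6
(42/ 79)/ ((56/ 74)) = 111/ 158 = 0.70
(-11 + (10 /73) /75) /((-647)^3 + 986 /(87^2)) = 1047741 /25801574778685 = 0.00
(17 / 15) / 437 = 0.00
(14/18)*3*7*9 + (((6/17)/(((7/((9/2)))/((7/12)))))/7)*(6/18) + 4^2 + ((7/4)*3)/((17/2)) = 163.62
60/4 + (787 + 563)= 1365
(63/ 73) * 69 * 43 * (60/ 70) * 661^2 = 70002608778/ 73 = 958939846.27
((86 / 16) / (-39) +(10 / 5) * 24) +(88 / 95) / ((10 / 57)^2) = 3040369 / 39000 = 77.96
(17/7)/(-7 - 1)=-17/56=-0.30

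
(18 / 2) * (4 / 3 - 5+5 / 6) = -51 / 2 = -25.50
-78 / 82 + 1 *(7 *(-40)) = -11519 / 41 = -280.95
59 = 59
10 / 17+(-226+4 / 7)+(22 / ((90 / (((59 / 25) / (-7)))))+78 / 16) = -235671139 / 1071000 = -220.05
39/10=3.90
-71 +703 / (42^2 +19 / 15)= -1869464 / 26479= -70.60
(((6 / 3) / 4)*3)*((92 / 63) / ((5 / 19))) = 874 / 105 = 8.32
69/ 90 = 23/ 30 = 0.77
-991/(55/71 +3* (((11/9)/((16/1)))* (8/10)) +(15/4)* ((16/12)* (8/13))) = -54881580/223453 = -245.61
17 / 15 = 1.13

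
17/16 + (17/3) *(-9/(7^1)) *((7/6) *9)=-1207/16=-75.44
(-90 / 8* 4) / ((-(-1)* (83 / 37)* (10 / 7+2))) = -3885 / 664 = -5.85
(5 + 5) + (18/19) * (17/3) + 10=482/19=25.37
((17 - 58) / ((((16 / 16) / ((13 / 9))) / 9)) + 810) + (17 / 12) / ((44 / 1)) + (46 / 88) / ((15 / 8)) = 732101 / 2640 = 277.31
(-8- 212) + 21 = -199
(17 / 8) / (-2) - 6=-113 / 16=-7.06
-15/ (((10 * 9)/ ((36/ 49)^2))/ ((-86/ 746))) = 9288/ 895573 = 0.01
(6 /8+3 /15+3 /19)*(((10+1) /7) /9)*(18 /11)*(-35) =-421 /38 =-11.08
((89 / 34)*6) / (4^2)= 267 / 272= 0.98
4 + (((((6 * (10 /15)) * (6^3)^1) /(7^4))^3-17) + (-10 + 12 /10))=-1505475442189 /69206436005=-21.75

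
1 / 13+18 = 235 / 13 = 18.08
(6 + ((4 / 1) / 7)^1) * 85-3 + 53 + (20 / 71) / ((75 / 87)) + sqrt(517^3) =1513112 / 2485 + 517 * sqrt(517) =12364.25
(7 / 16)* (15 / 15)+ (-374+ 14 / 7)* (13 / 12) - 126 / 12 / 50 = -161109 / 400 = -402.77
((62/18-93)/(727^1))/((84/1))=-403/274806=-0.00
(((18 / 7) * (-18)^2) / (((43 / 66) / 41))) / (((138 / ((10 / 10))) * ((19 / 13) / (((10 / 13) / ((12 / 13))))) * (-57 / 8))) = -75984480 / 2499203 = -30.40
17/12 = 1.42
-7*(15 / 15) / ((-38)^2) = -7 / 1444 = -0.00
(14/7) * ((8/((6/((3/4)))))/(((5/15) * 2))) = 3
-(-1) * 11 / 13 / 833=11 / 10829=0.00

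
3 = 3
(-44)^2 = 1936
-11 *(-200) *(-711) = -1564200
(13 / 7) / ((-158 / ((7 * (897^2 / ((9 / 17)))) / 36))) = -19757621 / 5688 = -3473.56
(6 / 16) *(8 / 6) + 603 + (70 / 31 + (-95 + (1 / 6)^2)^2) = 386713327 / 40176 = 9625.48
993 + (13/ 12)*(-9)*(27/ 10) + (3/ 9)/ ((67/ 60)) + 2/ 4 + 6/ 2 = 2600869/ 2680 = 970.47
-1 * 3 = -3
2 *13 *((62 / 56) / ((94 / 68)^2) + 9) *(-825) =-205477.77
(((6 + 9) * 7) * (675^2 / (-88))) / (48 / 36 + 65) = -143521875 / 17512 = -8195.63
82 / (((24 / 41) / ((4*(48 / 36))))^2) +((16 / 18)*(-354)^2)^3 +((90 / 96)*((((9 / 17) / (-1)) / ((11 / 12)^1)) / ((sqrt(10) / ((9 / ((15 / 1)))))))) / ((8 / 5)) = 111955909834762696 / 81-243*sqrt(10) / 11968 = 1382171726355094.95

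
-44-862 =-906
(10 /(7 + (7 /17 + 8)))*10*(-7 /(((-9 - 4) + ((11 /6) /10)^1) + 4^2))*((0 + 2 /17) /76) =-10500 /475399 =-0.02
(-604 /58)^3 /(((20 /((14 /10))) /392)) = -18894915088 /609725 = -30989.24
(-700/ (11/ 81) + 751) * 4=-193756/ 11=-17614.18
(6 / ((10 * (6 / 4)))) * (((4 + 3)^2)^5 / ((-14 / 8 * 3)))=-322828856 / 15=-21521923.73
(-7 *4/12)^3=-343/27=-12.70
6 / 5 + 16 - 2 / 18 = 769 / 45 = 17.09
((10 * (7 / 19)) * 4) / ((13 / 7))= 1960 / 247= 7.94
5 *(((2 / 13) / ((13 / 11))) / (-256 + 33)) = -110 / 37687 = -0.00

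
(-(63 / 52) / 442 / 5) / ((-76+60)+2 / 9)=567 / 16318640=0.00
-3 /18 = -1 /6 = -0.17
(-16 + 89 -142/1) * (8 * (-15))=8280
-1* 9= -9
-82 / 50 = -41 / 25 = -1.64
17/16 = 1.06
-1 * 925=-925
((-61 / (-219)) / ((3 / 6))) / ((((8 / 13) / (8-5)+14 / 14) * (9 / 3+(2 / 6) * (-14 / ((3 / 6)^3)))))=-4758 / 353393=-0.01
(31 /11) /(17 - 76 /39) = 1209 /6457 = 0.19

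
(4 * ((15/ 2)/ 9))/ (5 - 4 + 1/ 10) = 100/ 33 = 3.03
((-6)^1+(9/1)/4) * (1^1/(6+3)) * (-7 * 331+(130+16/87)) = 951265/1044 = 911.17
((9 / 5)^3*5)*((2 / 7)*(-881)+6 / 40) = -25674651 / 3500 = -7335.61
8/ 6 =1.33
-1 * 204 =-204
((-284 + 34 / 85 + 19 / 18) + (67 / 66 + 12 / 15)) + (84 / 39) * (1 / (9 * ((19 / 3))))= -34318747 / 122265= -280.69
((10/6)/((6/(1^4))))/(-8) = -5/144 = -0.03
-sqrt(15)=-3.87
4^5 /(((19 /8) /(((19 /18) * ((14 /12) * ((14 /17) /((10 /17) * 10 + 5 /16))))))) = 3211264 /45495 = 70.58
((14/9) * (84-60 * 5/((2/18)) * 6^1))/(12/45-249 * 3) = 33.57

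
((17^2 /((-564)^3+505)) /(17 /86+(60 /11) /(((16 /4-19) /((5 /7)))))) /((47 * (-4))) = -136697 /990165351018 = -0.00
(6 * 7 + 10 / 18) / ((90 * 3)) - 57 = -138127 / 2430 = -56.84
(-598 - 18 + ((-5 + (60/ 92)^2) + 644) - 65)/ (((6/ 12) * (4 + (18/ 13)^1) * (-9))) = 95303/ 55545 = 1.72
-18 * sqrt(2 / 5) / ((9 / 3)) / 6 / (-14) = sqrt(10) / 70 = 0.05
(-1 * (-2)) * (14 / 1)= 28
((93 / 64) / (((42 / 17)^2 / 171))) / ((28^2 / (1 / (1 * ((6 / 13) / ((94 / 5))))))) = 104005031 / 49172480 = 2.12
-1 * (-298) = 298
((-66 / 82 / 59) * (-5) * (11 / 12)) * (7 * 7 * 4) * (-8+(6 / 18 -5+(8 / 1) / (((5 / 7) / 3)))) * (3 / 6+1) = 930853 / 2419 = 384.81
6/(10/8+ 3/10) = 120/31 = 3.87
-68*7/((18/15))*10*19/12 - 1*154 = -57911/9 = -6434.56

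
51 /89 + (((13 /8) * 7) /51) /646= 13450067 /23457552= 0.57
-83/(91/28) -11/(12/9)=-1757/52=-33.79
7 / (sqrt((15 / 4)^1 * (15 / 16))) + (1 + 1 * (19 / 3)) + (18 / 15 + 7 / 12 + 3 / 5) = 13.45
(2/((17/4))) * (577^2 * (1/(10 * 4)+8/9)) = 109533641/765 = 143181.23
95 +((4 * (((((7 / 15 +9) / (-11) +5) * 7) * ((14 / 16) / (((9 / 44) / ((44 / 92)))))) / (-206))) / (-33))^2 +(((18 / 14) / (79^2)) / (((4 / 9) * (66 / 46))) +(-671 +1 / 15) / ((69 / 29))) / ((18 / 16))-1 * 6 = -71510401801505042212 / 442369397684369925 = -161.65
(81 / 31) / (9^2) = 1 / 31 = 0.03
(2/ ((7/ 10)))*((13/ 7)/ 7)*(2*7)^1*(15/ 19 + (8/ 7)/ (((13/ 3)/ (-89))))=-1568760/ 6517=-240.72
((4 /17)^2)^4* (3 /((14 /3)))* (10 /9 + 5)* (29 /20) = 2613248 /48830302087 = 0.00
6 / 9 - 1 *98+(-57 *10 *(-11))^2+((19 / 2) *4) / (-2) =117938351 / 3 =39312783.67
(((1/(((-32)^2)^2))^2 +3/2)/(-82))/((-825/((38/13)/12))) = 6267216278327/1160358601257123840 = 0.00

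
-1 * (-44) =44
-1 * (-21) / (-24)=-7 / 8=-0.88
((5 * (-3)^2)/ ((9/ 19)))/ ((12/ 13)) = 1235/ 12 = 102.92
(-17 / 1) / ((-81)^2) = -17 / 6561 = -0.00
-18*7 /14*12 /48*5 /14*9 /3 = -135 /56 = -2.41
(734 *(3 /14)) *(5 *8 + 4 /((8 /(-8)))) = 39636 /7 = 5662.29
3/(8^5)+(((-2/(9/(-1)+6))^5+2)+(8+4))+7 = 168264409/7962624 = 21.13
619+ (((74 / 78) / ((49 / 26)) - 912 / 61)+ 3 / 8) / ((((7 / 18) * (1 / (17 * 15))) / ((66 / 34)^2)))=-34151.70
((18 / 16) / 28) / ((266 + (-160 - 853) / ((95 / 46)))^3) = -7716375 / 2173193585819648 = -0.00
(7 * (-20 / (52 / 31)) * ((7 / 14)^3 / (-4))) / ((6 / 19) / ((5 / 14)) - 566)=-103075 / 22333376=-0.00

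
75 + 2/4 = 151/2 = 75.50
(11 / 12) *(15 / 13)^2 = 825 / 676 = 1.22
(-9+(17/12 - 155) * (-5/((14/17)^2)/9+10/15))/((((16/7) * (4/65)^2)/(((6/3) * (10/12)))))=6448511875/2322432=2776.62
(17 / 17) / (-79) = -1 / 79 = -0.01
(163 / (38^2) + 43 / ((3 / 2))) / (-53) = -124673 / 229596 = -0.54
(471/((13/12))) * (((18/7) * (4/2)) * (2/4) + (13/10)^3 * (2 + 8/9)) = 3877.41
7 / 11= 0.64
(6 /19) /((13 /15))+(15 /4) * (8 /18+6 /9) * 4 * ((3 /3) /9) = 14780 /6669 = 2.22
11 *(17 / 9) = 187 / 9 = 20.78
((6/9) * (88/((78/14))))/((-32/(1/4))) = -77/936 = -0.08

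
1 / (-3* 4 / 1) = -1 / 12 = -0.08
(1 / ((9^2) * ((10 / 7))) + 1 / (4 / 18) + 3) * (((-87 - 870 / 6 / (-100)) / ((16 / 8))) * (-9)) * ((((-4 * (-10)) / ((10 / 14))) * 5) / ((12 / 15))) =36422057 / 36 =1011723.81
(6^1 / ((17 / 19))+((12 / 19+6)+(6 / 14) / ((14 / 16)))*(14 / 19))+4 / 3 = 1712330 / 128877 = 13.29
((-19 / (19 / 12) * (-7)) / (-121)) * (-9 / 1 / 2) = 378 / 121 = 3.12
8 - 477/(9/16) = -840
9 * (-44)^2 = 17424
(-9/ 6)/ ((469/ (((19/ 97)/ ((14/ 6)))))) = -171/ 636902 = -0.00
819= 819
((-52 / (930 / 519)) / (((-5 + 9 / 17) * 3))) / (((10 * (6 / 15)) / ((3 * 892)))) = 8525959 / 5890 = 1447.53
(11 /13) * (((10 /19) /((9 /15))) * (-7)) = -3850 /741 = -5.20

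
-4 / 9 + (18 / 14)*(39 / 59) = 1507 / 3717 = 0.41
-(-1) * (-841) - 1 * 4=-845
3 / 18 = 1 / 6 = 0.17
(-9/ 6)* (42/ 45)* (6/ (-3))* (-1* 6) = -84/ 5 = -16.80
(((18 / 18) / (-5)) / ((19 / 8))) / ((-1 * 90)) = 0.00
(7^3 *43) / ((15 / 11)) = 162239 / 15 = 10815.93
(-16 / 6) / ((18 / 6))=-8 / 9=-0.89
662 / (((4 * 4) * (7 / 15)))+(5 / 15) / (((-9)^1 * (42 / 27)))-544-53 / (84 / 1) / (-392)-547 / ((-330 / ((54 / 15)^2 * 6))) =-14781183041 / 45276000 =-326.47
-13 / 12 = -1.08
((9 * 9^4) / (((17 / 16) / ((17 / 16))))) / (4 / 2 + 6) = 59049 / 8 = 7381.12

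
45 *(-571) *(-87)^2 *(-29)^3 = 4743305761995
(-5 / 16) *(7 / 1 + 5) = -15 / 4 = -3.75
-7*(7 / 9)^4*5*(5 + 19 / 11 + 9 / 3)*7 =-62942215 / 72171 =-872.13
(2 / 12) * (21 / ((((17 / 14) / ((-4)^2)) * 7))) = 112 / 17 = 6.59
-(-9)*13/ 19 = 117/ 19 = 6.16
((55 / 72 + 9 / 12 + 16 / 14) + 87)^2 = 2041864969 / 254016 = 8038.33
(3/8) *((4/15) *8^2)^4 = 536870912/16875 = 31814.57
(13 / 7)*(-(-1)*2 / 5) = 26 / 35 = 0.74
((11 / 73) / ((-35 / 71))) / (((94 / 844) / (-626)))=206318332 / 120085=1718.10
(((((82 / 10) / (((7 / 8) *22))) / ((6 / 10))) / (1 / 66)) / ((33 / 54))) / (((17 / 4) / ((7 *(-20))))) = -472320 / 187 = -2525.78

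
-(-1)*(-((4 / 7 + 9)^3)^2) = -90458382169 / 117649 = -768883.56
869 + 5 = 874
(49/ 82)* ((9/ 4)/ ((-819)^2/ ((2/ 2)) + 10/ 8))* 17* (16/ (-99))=-6664/ 1210055099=-0.00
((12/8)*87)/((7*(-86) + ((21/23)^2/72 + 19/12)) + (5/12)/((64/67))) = -0.22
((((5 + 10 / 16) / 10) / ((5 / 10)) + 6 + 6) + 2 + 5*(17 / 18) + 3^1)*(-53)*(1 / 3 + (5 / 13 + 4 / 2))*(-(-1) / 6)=-4620805 / 8424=-548.53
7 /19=0.37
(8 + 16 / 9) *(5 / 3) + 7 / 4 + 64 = 8861 / 108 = 82.05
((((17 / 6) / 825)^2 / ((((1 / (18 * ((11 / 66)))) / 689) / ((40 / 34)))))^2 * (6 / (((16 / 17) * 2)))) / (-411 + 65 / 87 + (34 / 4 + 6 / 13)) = -0.00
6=6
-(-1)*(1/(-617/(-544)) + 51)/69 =32011/42573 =0.75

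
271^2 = 73441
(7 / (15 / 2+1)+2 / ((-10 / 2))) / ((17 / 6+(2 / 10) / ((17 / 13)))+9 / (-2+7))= 216 / 2441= 0.09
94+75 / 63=1999 / 21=95.19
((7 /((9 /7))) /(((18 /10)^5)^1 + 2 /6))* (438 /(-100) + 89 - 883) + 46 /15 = -21156743 /94880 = -222.98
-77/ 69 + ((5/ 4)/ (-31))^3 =-146818673/ 131557056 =-1.12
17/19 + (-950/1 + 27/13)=-233916/247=-947.03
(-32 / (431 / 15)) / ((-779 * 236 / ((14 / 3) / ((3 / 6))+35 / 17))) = 23240 / 336756247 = 0.00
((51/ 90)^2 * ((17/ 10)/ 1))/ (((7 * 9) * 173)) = 4913/ 98091000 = 0.00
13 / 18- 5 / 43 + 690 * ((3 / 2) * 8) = 6409189 / 774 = 8280.61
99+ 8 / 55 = 5453 / 55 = 99.15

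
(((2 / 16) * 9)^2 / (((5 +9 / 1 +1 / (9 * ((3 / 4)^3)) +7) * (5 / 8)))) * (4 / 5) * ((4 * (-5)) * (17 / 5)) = -5.18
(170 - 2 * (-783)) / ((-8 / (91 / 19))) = -19747 / 19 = -1039.32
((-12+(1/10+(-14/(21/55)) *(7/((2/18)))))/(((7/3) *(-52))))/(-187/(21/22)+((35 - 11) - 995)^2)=208971/10293684440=0.00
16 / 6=8 / 3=2.67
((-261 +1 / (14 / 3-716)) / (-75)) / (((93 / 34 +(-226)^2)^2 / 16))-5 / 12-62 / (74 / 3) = -104669422214714375767 / 35721155881483977300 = -2.93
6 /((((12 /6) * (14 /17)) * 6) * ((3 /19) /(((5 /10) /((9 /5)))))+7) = 9690 /20377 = 0.48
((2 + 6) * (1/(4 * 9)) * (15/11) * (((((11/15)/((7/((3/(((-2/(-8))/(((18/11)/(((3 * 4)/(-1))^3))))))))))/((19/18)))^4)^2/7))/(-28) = -0.00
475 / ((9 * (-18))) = -475 / 162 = -2.93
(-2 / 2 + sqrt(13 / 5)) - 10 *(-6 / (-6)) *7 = -69.39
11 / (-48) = -11 / 48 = -0.23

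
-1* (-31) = 31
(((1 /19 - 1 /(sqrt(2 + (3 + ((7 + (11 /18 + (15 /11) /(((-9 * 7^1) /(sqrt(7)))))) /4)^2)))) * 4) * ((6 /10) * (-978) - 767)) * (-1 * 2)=-42888384 * sqrt(7) /(5 * sqrt(37852483 - 90420 * sqrt(7))) + 54152 /95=-3130.38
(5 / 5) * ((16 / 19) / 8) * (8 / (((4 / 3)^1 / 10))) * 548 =3461.05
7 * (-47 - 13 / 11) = -3710 / 11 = -337.27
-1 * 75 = -75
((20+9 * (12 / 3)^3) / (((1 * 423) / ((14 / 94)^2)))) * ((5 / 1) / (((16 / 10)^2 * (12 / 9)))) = 912625 / 19934016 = 0.05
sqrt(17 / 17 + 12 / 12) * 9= 9 * sqrt(2)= 12.73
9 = 9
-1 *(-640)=640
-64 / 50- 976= -24432 / 25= -977.28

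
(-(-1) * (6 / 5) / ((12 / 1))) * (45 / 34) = 9 / 68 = 0.13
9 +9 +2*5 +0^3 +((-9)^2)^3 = 531469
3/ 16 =0.19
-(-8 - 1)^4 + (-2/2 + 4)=-6558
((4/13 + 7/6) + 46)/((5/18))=11109/65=170.91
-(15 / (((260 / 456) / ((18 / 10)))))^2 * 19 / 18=-10000422 / 4225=-2366.96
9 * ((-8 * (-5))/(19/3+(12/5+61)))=2700/523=5.16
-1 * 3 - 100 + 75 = -28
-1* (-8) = 8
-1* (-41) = 41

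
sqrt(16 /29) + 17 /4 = 4 * sqrt(29) /29 + 17 /4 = 4.99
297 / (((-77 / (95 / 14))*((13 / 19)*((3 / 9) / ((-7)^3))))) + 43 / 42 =10746347 / 273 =39363.91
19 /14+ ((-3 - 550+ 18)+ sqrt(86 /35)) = -7471 /14+ sqrt(3010) /35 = -532.08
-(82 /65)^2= -6724 /4225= -1.59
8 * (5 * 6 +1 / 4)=242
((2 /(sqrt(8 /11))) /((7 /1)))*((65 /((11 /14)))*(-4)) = -260*sqrt(22) /11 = -110.86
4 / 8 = 1 / 2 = 0.50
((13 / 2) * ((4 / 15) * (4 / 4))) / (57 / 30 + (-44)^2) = 52 / 58137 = 0.00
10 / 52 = 5 / 26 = 0.19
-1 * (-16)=16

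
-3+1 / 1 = -2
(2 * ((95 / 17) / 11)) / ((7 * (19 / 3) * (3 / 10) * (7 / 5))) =500 / 9163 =0.05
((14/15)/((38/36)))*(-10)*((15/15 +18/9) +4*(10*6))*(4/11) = -163296/209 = -781.32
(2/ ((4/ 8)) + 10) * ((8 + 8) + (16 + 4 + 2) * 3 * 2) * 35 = 72520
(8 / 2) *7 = 28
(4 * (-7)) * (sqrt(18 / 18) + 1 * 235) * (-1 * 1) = 6608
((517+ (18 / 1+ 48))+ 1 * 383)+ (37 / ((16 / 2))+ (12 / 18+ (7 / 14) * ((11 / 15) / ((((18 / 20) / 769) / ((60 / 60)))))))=277471 / 216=1284.59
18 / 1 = 18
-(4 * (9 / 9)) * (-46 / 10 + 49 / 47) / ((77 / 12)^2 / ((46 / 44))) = 0.36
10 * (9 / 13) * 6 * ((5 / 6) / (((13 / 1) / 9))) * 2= 8100 / 169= 47.93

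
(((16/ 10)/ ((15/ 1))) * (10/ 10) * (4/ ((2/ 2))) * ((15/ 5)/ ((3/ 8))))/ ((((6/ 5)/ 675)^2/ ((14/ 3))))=5040000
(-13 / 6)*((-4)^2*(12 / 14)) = -208 / 7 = -29.71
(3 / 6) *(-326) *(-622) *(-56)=-5677616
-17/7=-2.43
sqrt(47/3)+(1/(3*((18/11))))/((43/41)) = 451/2322+sqrt(141)/3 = 4.15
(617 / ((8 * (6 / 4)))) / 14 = 617 / 168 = 3.67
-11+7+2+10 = 8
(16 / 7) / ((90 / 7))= 0.18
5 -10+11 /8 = -29 /8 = -3.62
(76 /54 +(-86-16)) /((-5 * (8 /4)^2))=679 /135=5.03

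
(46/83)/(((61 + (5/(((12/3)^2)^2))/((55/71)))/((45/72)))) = 80960/14263301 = 0.01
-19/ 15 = -1.27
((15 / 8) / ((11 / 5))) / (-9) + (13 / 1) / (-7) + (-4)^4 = 469481 / 1848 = 254.05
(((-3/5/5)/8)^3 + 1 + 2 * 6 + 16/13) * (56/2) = 10359997543/26000000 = 398.46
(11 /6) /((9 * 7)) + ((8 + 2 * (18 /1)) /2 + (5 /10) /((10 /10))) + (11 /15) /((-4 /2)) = 41887 /1890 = 22.16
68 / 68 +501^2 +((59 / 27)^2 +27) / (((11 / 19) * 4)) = 2012895067 / 8019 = 251015.72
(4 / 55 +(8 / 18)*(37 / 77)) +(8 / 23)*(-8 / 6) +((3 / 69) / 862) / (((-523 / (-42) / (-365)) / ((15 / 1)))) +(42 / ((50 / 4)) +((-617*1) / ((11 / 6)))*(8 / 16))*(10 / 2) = -14816286121234 / 17964289035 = -824.76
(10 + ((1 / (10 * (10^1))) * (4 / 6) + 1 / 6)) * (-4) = -3052 / 75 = -40.69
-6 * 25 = -150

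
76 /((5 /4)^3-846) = -4864 /54019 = -0.09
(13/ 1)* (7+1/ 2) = 195/ 2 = 97.50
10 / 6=5 / 3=1.67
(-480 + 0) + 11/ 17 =-8149/ 17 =-479.35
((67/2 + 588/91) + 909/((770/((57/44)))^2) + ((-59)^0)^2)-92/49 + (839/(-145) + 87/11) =17833020652597/432741108800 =41.21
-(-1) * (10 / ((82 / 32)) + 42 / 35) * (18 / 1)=18828 / 205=91.84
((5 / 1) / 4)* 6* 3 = 22.50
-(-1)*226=226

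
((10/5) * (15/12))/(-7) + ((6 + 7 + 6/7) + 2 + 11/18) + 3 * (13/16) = 18.55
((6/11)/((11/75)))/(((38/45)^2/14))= 3189375/43681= 73.02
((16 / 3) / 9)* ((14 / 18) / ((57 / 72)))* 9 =896 / 171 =5.24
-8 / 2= -4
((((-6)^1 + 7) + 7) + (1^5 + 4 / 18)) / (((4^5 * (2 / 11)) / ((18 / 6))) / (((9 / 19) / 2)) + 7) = 2739 / 79903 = 0.03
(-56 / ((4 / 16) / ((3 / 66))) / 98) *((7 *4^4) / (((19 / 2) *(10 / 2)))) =-4096 / 1045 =-3.92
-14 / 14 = -1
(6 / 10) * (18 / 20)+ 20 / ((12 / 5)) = 1331 / 150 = 8.87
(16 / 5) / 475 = 16 / 2375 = 0.01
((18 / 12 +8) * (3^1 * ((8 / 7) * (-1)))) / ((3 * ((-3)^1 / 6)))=152 / 7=21.71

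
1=1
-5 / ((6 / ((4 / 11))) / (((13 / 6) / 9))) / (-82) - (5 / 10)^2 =-36401 / 146124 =-0.25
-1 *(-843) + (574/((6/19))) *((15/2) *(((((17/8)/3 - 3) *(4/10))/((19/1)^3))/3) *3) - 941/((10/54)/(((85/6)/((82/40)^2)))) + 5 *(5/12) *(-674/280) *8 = -16328.39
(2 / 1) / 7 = 2 / 7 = 0.29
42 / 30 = 7 / 5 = 1.40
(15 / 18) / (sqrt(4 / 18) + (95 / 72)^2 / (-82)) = 3197016000 / 40074062207 + 50194391040*sqrt(2) / 40074062207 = 1.85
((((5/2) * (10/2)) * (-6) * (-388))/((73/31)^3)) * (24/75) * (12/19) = 3328965504/7391323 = 450.39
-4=-4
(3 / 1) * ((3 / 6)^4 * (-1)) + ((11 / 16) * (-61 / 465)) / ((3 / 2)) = -0.25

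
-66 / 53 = -1.25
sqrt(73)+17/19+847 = sqrt(73)+16110/19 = 856.44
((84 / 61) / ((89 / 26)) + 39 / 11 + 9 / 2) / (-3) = -336327 / 119438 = -2.82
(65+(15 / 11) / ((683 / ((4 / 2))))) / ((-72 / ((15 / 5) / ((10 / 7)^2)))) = -957215 / 721248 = -1.33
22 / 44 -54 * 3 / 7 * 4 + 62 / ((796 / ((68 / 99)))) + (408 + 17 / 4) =176648977 / 551628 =320.23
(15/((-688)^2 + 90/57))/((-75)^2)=19/3372587250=0.00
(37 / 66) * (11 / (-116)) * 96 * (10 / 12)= -370 / 87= -4.25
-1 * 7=-7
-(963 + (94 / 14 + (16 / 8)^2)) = -6816 / 7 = -973.71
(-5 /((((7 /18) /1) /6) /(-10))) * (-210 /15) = -10800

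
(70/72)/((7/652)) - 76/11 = 8281/99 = 83.65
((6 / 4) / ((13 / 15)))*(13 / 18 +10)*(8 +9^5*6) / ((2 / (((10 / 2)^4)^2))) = 5136740234375 / 4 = 1284185058593.75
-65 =-65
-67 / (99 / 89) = -5963 / 99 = -60.23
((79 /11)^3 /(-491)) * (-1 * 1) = 493039 /653521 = 0.75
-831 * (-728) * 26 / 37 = 15729168 / 37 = 425112.65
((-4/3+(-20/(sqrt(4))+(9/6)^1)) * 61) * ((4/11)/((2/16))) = -57584/33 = -1744.97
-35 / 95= -7 / 19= -0.37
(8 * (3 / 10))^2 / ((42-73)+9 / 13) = -936 / 4925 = -0.19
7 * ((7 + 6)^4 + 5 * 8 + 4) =200235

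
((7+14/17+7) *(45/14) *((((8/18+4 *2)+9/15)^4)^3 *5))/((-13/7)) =-289241727288091099745190787310414/7525188990439453125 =-38436473509909.83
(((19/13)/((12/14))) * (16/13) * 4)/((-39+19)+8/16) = -0.43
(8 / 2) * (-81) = -324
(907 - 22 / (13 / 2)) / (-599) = -1.51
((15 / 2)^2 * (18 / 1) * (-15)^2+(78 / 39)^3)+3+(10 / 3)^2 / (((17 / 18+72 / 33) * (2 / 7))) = 282060893 / 1238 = 227835.94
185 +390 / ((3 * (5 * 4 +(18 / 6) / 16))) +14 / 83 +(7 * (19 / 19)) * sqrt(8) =14 * sqrt(2) +5136827 / 26809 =211.41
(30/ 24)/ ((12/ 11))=55/ 48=1.15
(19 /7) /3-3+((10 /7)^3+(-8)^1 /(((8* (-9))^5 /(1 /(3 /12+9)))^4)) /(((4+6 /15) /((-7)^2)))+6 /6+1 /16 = 31.43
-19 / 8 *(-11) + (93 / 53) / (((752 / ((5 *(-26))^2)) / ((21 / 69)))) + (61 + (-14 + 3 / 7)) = 274496517 / 3208408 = 85.56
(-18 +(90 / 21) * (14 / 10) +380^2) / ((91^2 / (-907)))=-130959916 / 8281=-15814.51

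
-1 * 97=-97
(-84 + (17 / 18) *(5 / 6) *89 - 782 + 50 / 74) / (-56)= 3177931 / 223776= 14.20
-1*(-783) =783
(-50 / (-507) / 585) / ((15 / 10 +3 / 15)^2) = 1000 / 17143191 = 0.00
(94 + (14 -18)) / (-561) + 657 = 122829 / 187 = 656.84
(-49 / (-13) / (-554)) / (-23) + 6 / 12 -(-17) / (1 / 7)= 9897373 / 82823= 119.50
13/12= 1.08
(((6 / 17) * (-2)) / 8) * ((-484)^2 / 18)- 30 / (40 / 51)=-242059 / 204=-1186.56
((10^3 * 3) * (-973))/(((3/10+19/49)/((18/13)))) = -25745580000/4381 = -5876644.60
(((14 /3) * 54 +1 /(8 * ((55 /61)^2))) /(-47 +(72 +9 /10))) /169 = 6102121 /105925820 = 0.06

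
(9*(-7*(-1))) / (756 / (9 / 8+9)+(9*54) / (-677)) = 0.85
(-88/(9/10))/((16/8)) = -440/9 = -48.89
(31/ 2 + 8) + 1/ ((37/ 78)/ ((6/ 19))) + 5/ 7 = 244869/ 9842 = 24.88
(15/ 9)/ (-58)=-5/ 174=-0.03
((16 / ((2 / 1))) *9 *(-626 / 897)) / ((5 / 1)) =-15024 / 1495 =-10.05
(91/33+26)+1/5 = 4778/165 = 28.96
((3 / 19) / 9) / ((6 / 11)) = 0.03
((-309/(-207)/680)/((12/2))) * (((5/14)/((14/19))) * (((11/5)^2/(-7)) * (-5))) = 236797/386245440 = 0.00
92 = 92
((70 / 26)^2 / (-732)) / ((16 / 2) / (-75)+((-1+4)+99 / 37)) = -1133125 / 637261144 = -0.00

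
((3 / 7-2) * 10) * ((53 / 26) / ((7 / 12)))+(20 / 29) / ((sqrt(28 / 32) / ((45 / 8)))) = -34980 / 637+225 * sqrt(14) / 203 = -50.77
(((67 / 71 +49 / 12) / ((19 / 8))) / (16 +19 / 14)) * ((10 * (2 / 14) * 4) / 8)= 85660 / 983421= 0.09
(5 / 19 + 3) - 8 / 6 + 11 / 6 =143 / 38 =3.76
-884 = -884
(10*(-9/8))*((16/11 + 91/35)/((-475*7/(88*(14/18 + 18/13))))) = 112838/43225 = 2.61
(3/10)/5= 0.06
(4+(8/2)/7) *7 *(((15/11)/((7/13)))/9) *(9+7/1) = 33280/231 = 144.07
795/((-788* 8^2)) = -795/50432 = -0.02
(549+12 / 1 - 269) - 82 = 210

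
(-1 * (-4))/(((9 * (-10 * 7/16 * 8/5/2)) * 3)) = -8/189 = -0.04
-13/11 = -1.18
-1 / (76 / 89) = -89 / 76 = -1.17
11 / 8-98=-773 / 8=-96.62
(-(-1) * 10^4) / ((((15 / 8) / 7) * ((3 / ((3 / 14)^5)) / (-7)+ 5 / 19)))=-39.37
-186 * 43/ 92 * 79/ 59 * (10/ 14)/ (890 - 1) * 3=-4738815/ 16889222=-0.28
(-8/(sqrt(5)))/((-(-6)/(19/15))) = -76 *sqrt(5)/225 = -0.76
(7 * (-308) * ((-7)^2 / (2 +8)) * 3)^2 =25111473156 / 25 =1004458926.24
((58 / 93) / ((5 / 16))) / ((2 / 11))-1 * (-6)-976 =-445946 / 465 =-959.02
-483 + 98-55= -440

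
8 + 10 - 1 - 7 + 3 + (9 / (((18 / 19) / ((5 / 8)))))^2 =12353 / 256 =48.25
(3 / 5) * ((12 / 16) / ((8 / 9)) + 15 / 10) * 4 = 45 / 8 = 5.62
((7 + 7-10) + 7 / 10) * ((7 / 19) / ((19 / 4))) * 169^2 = 18793138 / 1805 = 10411.71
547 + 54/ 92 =25189/ 46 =547.59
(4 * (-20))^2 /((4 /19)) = 30400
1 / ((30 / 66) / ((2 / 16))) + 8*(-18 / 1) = -5749 / 40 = -143.72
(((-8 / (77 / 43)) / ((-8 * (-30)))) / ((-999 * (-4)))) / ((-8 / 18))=43 / 4102560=0.00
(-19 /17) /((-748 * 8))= 19 /101728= 0.00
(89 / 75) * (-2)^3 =-712 / 75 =-9.49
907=907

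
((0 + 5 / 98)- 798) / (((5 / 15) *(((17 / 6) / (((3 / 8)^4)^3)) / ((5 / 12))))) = -623372321385 / 228973296484352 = -0.00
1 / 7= 0.14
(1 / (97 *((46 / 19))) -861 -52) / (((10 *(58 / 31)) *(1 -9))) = 126287397 / 20703680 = 6.10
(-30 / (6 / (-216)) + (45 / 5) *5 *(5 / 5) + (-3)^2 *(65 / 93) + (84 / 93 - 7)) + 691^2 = 14836792 / 31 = 478606.19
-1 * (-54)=54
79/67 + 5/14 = 1.54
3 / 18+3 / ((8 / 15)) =139 / 24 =5.79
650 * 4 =2600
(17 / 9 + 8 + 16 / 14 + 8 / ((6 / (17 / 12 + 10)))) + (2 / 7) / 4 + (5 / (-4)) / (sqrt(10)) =3317 / 126-sqrt(10) / 8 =25.93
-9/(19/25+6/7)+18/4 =-603/566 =-1.07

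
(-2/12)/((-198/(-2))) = -1/594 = -0.00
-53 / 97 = -0.55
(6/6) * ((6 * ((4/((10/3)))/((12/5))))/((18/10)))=5/3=1.67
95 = 95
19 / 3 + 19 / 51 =114 / 17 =6.71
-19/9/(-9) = 19/81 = 0.23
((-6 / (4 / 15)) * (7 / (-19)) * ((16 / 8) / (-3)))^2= 11025 / 361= 30.54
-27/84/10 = -9/280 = -0.03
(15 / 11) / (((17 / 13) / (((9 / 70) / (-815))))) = -351 / 2133670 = -0.00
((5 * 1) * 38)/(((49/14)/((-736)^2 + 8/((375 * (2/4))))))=15438337216/525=29406356.60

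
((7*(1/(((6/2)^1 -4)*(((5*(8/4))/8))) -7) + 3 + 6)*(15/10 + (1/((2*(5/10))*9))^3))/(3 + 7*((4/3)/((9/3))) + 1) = -41591/4320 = -9.63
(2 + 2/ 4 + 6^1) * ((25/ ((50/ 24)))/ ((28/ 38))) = 969/ 7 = 138.43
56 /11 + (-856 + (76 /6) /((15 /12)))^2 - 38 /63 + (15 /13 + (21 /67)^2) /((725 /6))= 20978322184593758 /29320015725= 715494.92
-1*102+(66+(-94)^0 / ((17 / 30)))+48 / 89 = -50982 / 1513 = -33.70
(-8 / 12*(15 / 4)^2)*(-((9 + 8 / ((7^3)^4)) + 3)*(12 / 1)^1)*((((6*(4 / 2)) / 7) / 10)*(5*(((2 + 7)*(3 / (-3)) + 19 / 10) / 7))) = -796012426967850 / 678223072849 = -1173.67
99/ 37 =2.68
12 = 12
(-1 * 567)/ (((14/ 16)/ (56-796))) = 479520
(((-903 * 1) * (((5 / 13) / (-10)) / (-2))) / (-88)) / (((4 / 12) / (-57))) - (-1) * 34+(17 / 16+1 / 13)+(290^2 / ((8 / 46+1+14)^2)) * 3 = 611521318585 / 557361376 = 1097.17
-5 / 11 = -0.45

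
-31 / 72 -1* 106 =-7663 / 72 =-106.43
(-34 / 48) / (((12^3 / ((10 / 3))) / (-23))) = 1955 / 62208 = 0.03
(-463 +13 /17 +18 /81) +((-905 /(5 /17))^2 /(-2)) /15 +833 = -482296769 /1530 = -315226.65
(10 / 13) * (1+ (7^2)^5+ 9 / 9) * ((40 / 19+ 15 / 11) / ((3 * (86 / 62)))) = 21162104220750 / 116831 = 181134324.12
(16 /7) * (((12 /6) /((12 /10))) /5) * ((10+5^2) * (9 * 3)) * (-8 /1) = -5760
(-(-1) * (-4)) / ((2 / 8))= -16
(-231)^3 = -12326391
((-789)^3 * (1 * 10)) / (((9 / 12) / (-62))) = 406033097040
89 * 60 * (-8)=-42720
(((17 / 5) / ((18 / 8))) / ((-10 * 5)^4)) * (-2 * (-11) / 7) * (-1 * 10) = -0.00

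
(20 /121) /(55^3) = 4 /4026275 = 0.00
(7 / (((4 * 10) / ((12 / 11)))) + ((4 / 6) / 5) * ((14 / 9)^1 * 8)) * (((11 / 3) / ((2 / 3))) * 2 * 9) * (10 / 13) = 5495 / 39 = 140.90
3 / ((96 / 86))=43 / 16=2.69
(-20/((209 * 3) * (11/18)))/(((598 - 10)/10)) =-100/112651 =-0.00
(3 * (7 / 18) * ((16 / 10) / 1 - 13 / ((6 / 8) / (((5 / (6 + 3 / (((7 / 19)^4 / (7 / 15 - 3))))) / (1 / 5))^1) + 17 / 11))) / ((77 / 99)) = 1487590389 / 351592610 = 4.23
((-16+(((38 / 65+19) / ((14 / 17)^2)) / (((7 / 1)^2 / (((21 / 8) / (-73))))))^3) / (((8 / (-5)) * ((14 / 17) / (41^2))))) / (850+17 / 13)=3799521442633389981525919651 / 158462535260313936553574400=23.98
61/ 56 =1.09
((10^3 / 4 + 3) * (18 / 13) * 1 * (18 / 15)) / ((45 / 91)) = 21252 / 25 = 850.08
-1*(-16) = 16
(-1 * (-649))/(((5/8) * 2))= 519.20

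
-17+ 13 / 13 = -16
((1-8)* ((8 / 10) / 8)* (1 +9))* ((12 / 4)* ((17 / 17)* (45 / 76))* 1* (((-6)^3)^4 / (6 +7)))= -514264826880 / 247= -2082043833.52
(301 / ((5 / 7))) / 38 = 2107 / 190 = 11.09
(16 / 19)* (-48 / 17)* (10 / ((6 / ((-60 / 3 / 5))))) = 15.85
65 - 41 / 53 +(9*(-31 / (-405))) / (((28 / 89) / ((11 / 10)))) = 44498897 / 667800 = 66.64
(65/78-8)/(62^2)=-43/23064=-0.00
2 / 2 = 1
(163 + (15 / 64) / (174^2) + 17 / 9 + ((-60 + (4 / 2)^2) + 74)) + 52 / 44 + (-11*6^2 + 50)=-3451410011 / 21314304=-161.93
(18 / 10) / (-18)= -1 / 10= -0.10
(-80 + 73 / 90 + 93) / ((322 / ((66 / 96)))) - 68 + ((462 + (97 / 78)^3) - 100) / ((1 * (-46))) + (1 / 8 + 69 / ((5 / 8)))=21174666887 / 611222976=34.64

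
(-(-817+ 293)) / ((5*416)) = 131 / 520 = 0.25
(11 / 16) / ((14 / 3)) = 33 / 224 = 0.15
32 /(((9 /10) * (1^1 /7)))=2240 /9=248.89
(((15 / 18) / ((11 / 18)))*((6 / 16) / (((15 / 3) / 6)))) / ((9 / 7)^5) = 16807 / 96228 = 0.17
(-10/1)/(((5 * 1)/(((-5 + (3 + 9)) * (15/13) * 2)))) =-420/13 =-32.31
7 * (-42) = -294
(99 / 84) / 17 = 33 / 476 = 0.07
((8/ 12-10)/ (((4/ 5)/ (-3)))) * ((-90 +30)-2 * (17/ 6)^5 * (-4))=47653795/ 972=49026.54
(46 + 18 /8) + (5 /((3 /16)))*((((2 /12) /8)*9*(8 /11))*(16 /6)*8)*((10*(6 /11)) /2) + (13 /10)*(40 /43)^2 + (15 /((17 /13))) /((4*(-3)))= 988841476 /3803393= 259.99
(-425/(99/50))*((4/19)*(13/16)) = -138125/3762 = -36.72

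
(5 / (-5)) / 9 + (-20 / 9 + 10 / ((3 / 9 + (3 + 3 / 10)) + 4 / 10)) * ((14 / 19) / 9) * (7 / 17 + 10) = 114031 / 1055241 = 0.11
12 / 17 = 0.71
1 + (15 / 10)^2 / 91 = 373 / 364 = 1.02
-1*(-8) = 8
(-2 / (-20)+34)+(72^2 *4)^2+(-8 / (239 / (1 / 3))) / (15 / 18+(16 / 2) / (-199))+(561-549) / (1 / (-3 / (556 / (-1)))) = 135273486352969597 / 314602870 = 429981730.15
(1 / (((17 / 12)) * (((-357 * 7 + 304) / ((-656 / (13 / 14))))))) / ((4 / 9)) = 247968 / 485095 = 0.51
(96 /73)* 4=384 /73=5.26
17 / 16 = 1.06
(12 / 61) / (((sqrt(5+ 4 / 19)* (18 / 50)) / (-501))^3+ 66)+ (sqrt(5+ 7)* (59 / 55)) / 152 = 1343969166937500* sqrt(209) / 97494966249561646035696971831+ 290596024588857365234375000 / 97494966249561646035696971831+ 59* sqrt(3) / 4180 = 0.03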